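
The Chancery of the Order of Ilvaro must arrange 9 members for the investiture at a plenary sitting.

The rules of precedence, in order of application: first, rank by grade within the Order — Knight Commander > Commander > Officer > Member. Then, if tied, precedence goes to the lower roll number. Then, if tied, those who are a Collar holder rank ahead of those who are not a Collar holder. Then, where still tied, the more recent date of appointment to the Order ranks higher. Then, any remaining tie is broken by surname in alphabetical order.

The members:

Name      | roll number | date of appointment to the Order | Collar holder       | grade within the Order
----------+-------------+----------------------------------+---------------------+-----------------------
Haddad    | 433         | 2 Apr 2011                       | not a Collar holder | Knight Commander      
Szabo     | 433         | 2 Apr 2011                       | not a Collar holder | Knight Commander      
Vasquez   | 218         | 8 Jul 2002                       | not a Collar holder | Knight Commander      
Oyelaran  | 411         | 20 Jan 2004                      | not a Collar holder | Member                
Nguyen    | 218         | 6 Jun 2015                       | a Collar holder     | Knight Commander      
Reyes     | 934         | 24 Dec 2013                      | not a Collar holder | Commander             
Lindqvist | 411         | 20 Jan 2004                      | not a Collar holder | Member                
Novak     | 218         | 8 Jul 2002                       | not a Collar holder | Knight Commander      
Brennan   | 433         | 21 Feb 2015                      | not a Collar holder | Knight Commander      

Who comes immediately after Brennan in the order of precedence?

By grade within the Order: Nguyen, Novak, Vasquez, Brennan, Haddad and Szabo (Knight Commander); then Reyes (Commander); then Lindqvist and Oyelaran (Member).
Among Nguyen, Novak, Vasquez, Brennan, Haddad and Szabo, by roll number (lower first): Nguyen, Novak and Vasquez (218) before Brennan, Haddad and Szabo (433).
Among Nguyen, Novak and Vasquez, a Collar holder before not a Collar holder: Nguyen (a Collar holder) before Novak and Vasquez (not a Collar holder).
Novak and Vasquez both have date of appointment to the Order 8 Jul 2002, so the next rule applies.
Among Novak and Vasquez, alphabetically by surname: Novak before Vasquez.
Brennan, Haddad and Szabo are each not a Collar holder, so the next rule applies.
Among Brennan, Haddad and Szabo, by date of appointment to the Order (later first): Brennan (21 Feb 2015) before Haddad and Szabo (2 Apr 2011).
Among Haddad and Szabo, alphabetically by surname: Haddad before Szabo.
Lindqvist and Oyelaran both have roll number 411, so the next rule applies.
Lindqvist and Oyelaran are each not a Collar holder, so the next rule applies.
Lindqvist and Oyelaran both have date of appointment to the Order 20 Jan 2004, so the next rule applies.
Among Lindqvist and Oyelaran, alphabetically by surname: Lindqvist before Oyelaran.
Order: Nguyen, Novak, Vasquez, Brennan, Haddad, Szabo, Reyes, Lindqvist, Oyelaran.

Haddad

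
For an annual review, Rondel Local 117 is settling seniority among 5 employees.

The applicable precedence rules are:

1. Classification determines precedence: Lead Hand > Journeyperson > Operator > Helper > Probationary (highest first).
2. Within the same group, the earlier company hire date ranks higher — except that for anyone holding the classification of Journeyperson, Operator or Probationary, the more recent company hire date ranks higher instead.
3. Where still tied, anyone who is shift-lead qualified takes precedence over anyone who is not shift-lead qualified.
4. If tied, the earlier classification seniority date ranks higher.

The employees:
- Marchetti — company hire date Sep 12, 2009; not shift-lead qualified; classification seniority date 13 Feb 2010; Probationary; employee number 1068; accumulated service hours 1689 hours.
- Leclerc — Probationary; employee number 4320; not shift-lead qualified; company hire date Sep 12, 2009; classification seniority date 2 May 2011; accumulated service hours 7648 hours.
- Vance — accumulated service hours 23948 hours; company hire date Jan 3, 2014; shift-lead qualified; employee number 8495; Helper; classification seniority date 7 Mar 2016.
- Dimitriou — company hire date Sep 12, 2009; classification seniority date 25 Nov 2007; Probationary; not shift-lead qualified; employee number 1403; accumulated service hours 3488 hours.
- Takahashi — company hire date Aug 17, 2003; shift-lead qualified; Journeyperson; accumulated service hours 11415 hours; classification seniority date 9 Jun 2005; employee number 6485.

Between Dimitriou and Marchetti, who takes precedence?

Dimitriou

By classification: Takahashi (Journeyperson); then Vance (Helper); then Dimitriou, Marchetti and Leclerc (Probationary).
Dimitriou, Marchetti and Leclerc all have company hire date Sep 12, 2009, so the next rule applies.
Dimitriou, Marchetti and Leclerc are each not shift-lead qualified, so the next rule applies.
Among Dimitriou, Marchetti and Leclerc, by classification seniority date (earlier first): Dimitriou (25 Nov 2007) before Marchetti (13 Feb 2010) before Leclerc (2 May 2011).
So Dimitriou takes precedence.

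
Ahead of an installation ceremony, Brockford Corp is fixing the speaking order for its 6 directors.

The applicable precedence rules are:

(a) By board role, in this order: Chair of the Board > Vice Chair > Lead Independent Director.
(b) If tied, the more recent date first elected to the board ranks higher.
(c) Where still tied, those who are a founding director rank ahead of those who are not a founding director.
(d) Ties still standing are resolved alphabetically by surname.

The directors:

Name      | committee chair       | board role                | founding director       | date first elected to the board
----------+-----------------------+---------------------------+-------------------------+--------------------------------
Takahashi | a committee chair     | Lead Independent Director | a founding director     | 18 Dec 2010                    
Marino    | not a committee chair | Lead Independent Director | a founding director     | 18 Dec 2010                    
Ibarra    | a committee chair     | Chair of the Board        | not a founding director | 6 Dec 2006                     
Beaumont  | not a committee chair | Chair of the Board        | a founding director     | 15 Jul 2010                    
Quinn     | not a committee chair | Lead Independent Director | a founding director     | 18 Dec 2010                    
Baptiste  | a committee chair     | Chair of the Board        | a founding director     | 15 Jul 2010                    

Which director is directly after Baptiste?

Beaumont

By board role: Baptiste, Beaumont and Ibarra (Chair of the Board); then Marino, Quinn and Takahashi (Lead Independent Director).
Among Baptiste, Beaumont and Ibarra, by date first elected to the board (later first): Baptiste and Beaumont (15 Jul 2010) before Ibarra (6 Dec 2006).
Baptiste and Beaumont are each a founding director, so the next rule applies.
Among Baptiste and Beaumont, alphabetically by surname: Baptiste before Beaumont.
Marino, Quinn and Takahashi all have date first elected to the board 18 Dec 2010, so the next rule applies.
Marino, Quinn and Takahashi are each a founding director, so the next rule applies.
Among Marino, Quinn and Takahashi, alphabetically by surname: Marino before Quinn before Takahashi.
Order: Baptiste, Beaumont, Ibarra, Marino, Quinn, Takahashi.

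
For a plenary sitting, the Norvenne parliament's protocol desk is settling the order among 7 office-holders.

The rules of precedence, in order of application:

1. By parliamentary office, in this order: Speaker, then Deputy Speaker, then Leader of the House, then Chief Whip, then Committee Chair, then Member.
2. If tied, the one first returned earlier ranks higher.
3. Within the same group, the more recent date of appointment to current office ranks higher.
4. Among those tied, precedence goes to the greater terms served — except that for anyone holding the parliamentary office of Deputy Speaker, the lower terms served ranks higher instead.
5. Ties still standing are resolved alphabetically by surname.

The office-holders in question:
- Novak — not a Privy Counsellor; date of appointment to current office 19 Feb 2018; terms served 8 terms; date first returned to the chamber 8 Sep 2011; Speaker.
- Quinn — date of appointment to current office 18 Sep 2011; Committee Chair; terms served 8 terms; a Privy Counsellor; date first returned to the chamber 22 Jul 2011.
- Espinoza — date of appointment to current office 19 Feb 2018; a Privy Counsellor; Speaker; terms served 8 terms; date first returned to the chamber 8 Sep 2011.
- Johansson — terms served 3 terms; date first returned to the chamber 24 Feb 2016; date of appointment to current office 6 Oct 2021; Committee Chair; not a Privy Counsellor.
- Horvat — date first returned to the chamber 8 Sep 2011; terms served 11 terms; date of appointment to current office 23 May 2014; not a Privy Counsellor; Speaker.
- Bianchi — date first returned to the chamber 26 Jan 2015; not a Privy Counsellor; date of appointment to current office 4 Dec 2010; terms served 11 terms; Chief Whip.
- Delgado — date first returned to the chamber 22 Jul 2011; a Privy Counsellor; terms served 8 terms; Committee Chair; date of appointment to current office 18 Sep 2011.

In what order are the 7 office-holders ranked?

Espinoza, Novak, Horvat, Bianchi, Delgado, Quinn, Johansson

By parliamentary office: Espinoza, Novak and Horvat (Speaker); then Bianchi (Chief Whip); then Delgado, Quinn and Johansson (Committee Chair).
Espinoza, Novak and Horvat all have date first returned to the chamber 8 Sep 2011, so the next rule applies.
Among Espinoza, Novak and Horvat, by date of appointment to current office (later first): Espinoza and Novak (19 Feb 2018) before Horvat (23 May 2014).
Espinoza and Novak both have terms served 8 terms, so the next rule applies.
Among Espinoza and Novak, alphabetically by surname: Espinoza before Novak.
Among Delgado, Quinn and Johansson, by date first returned to the chamber (earlier first): Delgado and Quinn (22 Jul 2011) before Johansson (24 Feb 2016).
Delgado and Quinn both have date of appointment to current office 18 Sep 2011, so the next rule applies.
Delgado and Quinn both have terms served 8 terms, so the next rule applies.
Among Delgado and Quinn, alphabetically by surname: Delgado before Quinn.
Full order: Espinoza, Novak, Horvat, Bianchi, Delgado, Quinn, Johansson.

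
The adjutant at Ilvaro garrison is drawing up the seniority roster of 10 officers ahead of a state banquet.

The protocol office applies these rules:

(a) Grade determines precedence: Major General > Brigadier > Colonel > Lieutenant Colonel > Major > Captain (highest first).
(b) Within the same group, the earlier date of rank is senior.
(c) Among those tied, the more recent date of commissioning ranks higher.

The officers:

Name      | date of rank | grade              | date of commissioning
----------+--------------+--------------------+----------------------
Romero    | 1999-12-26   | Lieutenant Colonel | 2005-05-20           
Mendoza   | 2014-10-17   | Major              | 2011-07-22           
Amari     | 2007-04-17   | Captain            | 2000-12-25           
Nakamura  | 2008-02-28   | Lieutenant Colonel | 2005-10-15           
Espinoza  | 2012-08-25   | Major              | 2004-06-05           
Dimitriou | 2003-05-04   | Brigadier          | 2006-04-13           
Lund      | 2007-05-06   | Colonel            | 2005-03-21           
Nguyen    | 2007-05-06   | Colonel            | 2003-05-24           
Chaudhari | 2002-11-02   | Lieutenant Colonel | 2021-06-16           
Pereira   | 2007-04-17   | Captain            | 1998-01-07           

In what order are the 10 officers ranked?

By grade: Dimitriou (Brigadier); then Lund and Nguyen (Colonel); then Romero, Chaudhari and Nakamura (Lieutenant Colonel); then Espinoza and Mendoza (Major); then Amari and Pereira (Captain).
Lund and Nguyen both have date of rank 2007-05-06, so the next rule applies.
Among Lund and Nguyen, by date of commissioning (later first): Lund (2005-03-21) before Nguyen (2003-05-24).
Among Romero, Chaudhari and Nakamura, by date of rank (earlier first): Romero (1999-12-26) before Chaudhari (2002-11-02) before Nakamura (2008-02-28).
Among Espinoza and Mendoza, by date of rank (earlier first): Espinoza (2012-08-25) before Mendoza (2014-10-17).
Amari and Pereira both have date of rank 2007-04-17, so the next rule applies.
Among Amari and Pereira, by date of commissioning (later first): Amari (2000-12-25) before Pereira (1998-01-07).
Full order: Dimitriou, Lund, Nguyen, Romero, Chaudhari, Nakamura, Espinoza, Mendoza, Amari, Pereira.

Dimitriou, Lund, Nguyen, Romero, Chaudhari, Nakamura, Espinoza, Mendoza, Amari, Pereira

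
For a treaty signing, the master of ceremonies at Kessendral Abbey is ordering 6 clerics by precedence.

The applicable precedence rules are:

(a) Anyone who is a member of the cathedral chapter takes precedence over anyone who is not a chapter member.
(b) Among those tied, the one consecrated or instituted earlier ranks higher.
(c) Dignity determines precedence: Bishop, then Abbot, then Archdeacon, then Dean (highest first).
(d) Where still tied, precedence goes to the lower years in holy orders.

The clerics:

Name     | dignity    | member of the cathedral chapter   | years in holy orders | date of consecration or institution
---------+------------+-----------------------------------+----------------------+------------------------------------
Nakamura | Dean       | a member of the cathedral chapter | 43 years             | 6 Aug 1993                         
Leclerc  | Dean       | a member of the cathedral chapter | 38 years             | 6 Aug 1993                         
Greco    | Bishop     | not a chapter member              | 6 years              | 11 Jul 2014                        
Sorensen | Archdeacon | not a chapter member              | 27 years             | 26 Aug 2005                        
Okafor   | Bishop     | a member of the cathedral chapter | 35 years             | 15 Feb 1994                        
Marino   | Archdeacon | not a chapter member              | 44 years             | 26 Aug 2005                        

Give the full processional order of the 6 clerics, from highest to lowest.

Leclerc, Nakamura, Okafor, Sorensen, Marino, Greco

By the first rule: Leclerc, Nakamura and Okafor (each a member of the cathedral chapter); then Sorensen, Marino and Greco (each not a chapter member).
Among Leclerc, Nakamura and Okafor, by date of consecration or institution (earlier first): Leclerc and Nakamura (6 Aug 1993) before Okafor (15 Feb 1994).
Leclerc and Nakamura are each Dean, so the next rule applies.
Among Leclerc and Nakamura, by years in holy orders (lower first): Leclerc (38 years) before Nakamura (43 years).
Among Sorensen, Marino and Greco, by date of consecration or institution (earlier first): Sorensen and Marino (26 Aug 2005) before Greco (11 Jul 2014).
Sorensen and Marino are each Archdeacon, so the next rule applies.
Among Sorensen and Marino, by years in holy orders (lower first): Sorensen (27 years) before Marino (44 years).
Full order: Leclerc, Nakamura, Okafor, Sorensen, Marino, Greco.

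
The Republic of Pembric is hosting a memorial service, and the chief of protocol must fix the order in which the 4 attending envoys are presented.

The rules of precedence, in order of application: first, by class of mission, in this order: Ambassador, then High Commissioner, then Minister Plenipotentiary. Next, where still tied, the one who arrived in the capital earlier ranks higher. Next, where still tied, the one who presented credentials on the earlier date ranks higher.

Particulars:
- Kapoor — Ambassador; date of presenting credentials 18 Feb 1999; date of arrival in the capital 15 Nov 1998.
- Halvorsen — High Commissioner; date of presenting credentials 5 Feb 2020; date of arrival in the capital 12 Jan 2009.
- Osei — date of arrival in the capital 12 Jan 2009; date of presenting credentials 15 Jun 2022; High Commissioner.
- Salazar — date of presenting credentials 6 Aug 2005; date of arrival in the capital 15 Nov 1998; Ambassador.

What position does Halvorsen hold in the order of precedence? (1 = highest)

By class of mission: Kapoor and Salazar (Ambassador); then Halvorsen and Osei (High Commissioner).
Kapoor and Salazar both have date of arrival in the capital 15 Nov 1998, so the next rule applies.
Among Kapoor and Salazar, by date of presenting credentials (earlier first): Kapoor (18 Feb 1999) before Salazar (6 Aug 2005).
Halvorsen and Osei both have date of arrival in the capital 12 Jan 2009, so the next rule applies.
Among Halvorsen and Osei, by date of presenting credentials (earlier first): Halvorsen (5 Feb 2020) before Osei (15 Jun 2022).
Order: Kapoor, Salazar, Halvorsen, Osei. So position 3.

3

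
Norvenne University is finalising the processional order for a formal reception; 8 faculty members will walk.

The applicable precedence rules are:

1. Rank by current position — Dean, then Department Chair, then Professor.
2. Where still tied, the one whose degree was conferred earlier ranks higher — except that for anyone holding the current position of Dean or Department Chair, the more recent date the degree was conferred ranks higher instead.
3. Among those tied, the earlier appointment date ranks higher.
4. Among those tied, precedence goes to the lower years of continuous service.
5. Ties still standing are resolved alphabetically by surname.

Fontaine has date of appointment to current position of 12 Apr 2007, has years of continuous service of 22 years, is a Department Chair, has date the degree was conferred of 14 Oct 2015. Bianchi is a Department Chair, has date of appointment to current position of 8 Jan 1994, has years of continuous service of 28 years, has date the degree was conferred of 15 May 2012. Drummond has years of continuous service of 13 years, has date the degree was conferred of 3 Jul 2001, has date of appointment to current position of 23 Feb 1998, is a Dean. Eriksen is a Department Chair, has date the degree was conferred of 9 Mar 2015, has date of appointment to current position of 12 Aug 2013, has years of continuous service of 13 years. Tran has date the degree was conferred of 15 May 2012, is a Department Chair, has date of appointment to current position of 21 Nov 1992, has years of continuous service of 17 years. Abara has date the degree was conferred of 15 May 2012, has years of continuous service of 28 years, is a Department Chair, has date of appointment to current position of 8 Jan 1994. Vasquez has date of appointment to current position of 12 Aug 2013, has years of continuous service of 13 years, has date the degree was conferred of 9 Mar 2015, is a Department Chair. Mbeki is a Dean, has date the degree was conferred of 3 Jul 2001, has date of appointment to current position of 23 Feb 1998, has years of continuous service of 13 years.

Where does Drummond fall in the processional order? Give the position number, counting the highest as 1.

1

By current position: Drummond and Mbeki (Dean); then Fontaine, Eriksen, Vasquez, Tran, Abara and Bianchi (Department Chair).
Drummond and Mbeki both have date the degree was conferred 3 Jul 2001, so the next rule applies.
Drummond and Mbeki both have date of appointment to current position 23 Feb 1998, so the next rule applies.
Drummond and Mbeki both have years of continuous service 13 years, so the next rule applies.
Among Drummond and Mbeki, alphabetically by surname: Drummond before Mbeki.
Among Fontaine, Eriksen, Vasquez, Tran, Abara and Bianchi, by date the degree was conferred (later first) (reversed rule for this group): Fontaine (14 Oct 2015) before Eriksen and Vasquez (9 Mar 2015) before Tran, Abara and Bianchi (15 May 2012).
Eriksen and Vasquez both have date of appointment to current position 12 Aug 2013, so the next rule applies.
Eriksen and Vasquez both have years of continuous service 13 years, so the next rule applies.
Among Eriksen and Vasquez, alphabetically by surname: Eriksen before Vasquez.
Among Tran, Abara and Bianchi, by date of appointment to current position (earlier first): Tran (21 Nov 1992) before Abara and Bianchi (8 Jan 1994).
Abara and Bianchi both have years of continuous service 28 years, so the next rule applies.
Among Abara and Bianchi, alphabetically by surname: Abara before Bianchi.
Order: Drummond, Mbeki, Fontaine, Eriksen, Vasquez, Tran, Abara, Bianchi. So position 1.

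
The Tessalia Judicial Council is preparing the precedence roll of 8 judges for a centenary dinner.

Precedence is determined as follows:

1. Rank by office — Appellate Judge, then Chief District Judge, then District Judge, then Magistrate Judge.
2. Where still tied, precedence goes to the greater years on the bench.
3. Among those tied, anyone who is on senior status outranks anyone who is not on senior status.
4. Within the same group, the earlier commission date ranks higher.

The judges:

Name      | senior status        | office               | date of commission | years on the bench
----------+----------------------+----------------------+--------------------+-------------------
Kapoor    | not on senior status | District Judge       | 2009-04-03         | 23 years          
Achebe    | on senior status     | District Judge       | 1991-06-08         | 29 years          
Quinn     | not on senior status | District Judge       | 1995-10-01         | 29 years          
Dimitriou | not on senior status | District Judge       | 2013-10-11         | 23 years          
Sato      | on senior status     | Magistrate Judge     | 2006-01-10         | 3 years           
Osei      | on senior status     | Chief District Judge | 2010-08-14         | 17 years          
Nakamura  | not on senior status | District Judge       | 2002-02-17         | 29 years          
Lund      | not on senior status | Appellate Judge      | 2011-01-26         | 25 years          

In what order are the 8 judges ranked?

Lund, Osei, Achebe, Quinn, Nakamura, Kapoor, Dimitriou, Sato

By office: Lund (Appellate Judge); then Osei (Chief District Judge); then Achebe, Quinn, Nakamura, Kapoor and Dimitriou (District Judge); then Sato (Magistrate Judge).
Among Achebe, Quinn, Nakamura, Kapoor and Dimitriou, by years on the bench (higher first): Achebe, Quinn and Nakamura (29 years) before Kapoor and Dimitriou (23 years).
Among Achebe, Quinn and Nakamura, on senior status before not on senior status: Achebe (on senior status) before Quinn and Nakamura (not on senior status).
Among Quinn and Nakamura, by date of commission (earlier first): Quinn (1995-10-01) before Nakamura (2002-02-17).
Kapoor and Dimitriou are each not on senior status, so the next rule applies.
Among Kapoor and Dimitriou, by date of commission (earlier first): Kapoor (2009-04-03) before Dimitriou (2013-10-11).
Full order: Lund, Osei, Achebe, Quinn, Nakamura, Kapoor, Dimitriou, Sato.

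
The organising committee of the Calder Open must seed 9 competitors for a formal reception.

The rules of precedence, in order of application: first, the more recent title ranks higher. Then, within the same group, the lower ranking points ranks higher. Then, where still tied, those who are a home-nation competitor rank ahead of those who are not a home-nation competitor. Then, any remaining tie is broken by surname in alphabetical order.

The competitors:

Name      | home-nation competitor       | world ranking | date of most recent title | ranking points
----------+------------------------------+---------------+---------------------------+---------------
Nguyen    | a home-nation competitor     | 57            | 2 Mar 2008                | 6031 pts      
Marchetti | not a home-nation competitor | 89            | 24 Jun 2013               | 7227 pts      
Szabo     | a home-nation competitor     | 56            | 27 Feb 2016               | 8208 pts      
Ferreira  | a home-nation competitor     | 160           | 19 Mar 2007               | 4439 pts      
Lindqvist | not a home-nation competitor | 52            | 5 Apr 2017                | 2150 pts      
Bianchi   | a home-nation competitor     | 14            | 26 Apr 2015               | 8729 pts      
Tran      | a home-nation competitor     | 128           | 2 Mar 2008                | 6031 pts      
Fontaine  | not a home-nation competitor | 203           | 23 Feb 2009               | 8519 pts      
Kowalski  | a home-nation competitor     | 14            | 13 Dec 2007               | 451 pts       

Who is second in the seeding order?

Szabo

By date of most recent title (later first): Lindqvist (5 Apr 2017); then Szabo (27 Feb 2016); then Bianchi (26 Apr 2015); then Marchetti (24 Jun 2013); then Fontaine (23 Feb 2009); then Nguyen and Tran (both 2 Mar 2008); then Kowalski (13 Dec 2007); then Ferreira (19 Mar 2007).
Nguyen and Tran both have ranking points 6031 pts, so the next rule applies.
Nguyen and Tran are each a home-nation competitor, so the next rule applies.
Among Nguyen and Tran, alphabetically by surname: Nguyen before Tran.
Order: Lindqvist, Szabo, Bianchi, Marchetti, Fontaine, Nguyen, Tran, Kowalski, Ferreira.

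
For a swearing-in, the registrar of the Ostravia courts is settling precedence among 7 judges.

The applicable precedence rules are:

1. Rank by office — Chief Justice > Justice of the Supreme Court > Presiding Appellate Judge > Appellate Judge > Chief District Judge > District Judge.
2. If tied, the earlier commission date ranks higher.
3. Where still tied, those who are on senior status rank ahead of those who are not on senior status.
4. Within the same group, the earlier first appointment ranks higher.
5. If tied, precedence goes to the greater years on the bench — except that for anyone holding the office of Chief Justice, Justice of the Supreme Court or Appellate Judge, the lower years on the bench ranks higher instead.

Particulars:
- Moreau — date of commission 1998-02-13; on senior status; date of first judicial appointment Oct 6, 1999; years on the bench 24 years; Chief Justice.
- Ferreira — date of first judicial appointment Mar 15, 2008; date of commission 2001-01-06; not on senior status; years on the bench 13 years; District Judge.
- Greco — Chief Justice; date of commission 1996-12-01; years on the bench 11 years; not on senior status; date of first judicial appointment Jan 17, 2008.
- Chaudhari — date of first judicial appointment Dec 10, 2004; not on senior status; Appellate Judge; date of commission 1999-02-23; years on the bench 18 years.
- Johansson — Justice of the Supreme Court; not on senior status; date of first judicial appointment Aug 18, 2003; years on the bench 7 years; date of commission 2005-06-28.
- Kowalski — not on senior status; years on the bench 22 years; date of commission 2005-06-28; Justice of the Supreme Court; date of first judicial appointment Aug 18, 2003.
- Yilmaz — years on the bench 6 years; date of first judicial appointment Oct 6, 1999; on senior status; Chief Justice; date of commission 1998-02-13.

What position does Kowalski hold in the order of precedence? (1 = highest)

By office: Greco, Yilmaz and Moreau (Chief Justice); then Johansson and Kowalski (Justice of the Supreme Court); then Chaudhari (Appellate Judge); then Ferreira (District Judge).
Among Greco, Yilmaz and Moreau, by date of commission (earlier first): Greco (1996-12-01) before Yilmaz and Moreau (1998-02-13).
Yilmaz and Moreau are each on senior status, so the next rule applies.
Yilmaz and Moreau both have date of first judicial appointment Oct 6, 1999, so the next rule applies.
Among Yilmaz and Moreau, by years on the bench (lower first) (reversed rule for this group): Yilmaz (6 years) before Moreau (24 years).
Johansson and Kowalski both have date of commission 2005-06-28, so the next rule applies.
Johansson and Kowalski are each not on senior status, so the next rule applies.
Johansson and Kowalski both have date of first judicial appointment Aug 18, 2003, so the next rule applies.
Among Johansson and Kowalski, by years on the bench (lower first) (reversed rule for this group): Johansson (7 years) before Kowalski (22 years).
Order: Greco, Yilmaz, Moreau, Johansson, Kowalski, Chaudhari, Ferreira. So position 5.

5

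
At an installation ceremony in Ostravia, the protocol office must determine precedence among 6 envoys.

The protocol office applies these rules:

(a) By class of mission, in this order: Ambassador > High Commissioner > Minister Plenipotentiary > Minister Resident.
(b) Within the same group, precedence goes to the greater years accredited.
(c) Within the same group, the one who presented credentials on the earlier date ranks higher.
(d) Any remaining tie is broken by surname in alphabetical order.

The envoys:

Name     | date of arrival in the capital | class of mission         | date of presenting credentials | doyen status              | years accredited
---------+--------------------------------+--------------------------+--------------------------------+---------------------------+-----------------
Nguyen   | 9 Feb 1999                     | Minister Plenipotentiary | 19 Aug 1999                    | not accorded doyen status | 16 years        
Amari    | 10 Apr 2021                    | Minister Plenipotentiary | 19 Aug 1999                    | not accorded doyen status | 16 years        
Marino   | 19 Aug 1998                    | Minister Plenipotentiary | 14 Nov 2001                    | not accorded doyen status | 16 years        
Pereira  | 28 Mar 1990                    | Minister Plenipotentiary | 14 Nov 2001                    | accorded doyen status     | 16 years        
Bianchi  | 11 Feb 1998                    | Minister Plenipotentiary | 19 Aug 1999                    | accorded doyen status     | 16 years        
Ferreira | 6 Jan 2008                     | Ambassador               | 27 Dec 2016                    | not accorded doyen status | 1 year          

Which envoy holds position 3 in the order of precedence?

Bianchi

By class of mission: Ferreira (Ambassador); then Amari, Bianchi, Nguyen, Marino and Pereira (Minister Plenipotentiary).
Amari, Bianchi, Nguyen, Marino and Pereira all have years accredited 16 years, so the next rule applies.
Among Amari, Bianchi, Nguyen, Marino and Pereira, by date of presenting credentials (earlier first): Amari, Bianchi and Nguyen (19 Aug 1999) before Marino and Pereira (14 Nov 2001).
Among Amari, Bianchi and Nguyen, alphabetically by surname: Amari before Bianchi before Nguyen.
Among Marino and Pereira, alphabetically by surname: Marino before Pereira.
Order: Ferreira, Amari, Bianchi, Nguyen, Marino, Pereira.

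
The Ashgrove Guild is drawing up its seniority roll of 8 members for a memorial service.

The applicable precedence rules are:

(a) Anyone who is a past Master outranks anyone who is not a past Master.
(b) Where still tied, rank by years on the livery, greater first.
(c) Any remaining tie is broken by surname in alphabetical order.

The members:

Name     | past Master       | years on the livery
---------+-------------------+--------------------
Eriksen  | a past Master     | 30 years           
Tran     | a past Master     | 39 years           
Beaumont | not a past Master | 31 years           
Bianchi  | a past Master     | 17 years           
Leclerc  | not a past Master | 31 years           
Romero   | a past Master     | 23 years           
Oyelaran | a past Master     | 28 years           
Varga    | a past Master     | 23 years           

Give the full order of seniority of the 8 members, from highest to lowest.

By the first rule: Tran, Eriksen, Oyelaran, Romero, Varga and Bianchi (each a past Master); then Beaumont and Leclerc (both not a past Master).
Among Tran, Eriksen, Oyelaran, Romero, Varga and Bianchi, by years on the livery (higher first): Tran (39 years) before Eriksen (30 years) before Oyelaran (28 years) before Romero and Varga (23 years) before Bianchi (17 years).
Among Romero and Varga, alphabetically by surname: Romero before Varga.
Beaumont and Leclerc both have years on the livery 31 years, so the next rule applies.
Among Beaumont and Leclerc, alphabetically by surname: Beaumont before Leclerc.
Full order: Tran, Eriksen, Oyelaran, Romero, Varga, Bianchi, Beaumont, Leclerc.

Tran, Eriksen, Oyelaran, Romero, Varga, Bianchi, Beaumont, Leclerc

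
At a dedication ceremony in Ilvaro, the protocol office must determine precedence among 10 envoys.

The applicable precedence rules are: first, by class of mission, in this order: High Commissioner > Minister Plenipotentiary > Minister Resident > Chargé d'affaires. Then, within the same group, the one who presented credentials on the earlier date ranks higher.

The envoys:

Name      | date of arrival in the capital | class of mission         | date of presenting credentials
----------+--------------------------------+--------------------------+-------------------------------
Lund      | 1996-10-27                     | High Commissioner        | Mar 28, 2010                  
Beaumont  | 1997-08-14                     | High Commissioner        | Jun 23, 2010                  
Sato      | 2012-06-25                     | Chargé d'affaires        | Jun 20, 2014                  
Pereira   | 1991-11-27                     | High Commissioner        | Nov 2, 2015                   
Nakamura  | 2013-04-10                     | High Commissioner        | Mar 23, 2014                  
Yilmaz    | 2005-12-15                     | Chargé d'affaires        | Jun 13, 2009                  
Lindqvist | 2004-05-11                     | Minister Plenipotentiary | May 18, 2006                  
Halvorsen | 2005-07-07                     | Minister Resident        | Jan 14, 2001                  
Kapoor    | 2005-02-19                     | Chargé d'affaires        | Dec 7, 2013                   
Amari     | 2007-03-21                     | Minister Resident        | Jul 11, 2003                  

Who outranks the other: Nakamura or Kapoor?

Nakamura

By class of mission: Lund, Beaumont, Nakamura and Pereira (High Commissioner); then Lindqvist (Minister Plenipotentiary); then Halvorsen and Amari (Minister Resident); then Yilmaz, Kapoor and Sato (Chargé d'affaires).
Among Lund, Beaumont, Nakamura and Pereira, by date of presenting credentials (earlier first): Lund (Mar 28, 2010) before Beaumont (Jun 23, 2010) before Nakamura (Mar 23, 2014) before Pereira (Nov 2, 2015).
Among Halvorsen and Amari, by date of presenting credentials (earlier first): Halvorsen (Jan 14, 2001) before Amari (Jul 11, 2003).
Among Yilmaz, Kapoor and Sato, by date of presenting credentials (earlier first): Yilmaz (Jun 13, 2009) before Kapoor (Dec 7, 2013) before Sato (Jun 20, 2014).
So Nakamura takes precedence.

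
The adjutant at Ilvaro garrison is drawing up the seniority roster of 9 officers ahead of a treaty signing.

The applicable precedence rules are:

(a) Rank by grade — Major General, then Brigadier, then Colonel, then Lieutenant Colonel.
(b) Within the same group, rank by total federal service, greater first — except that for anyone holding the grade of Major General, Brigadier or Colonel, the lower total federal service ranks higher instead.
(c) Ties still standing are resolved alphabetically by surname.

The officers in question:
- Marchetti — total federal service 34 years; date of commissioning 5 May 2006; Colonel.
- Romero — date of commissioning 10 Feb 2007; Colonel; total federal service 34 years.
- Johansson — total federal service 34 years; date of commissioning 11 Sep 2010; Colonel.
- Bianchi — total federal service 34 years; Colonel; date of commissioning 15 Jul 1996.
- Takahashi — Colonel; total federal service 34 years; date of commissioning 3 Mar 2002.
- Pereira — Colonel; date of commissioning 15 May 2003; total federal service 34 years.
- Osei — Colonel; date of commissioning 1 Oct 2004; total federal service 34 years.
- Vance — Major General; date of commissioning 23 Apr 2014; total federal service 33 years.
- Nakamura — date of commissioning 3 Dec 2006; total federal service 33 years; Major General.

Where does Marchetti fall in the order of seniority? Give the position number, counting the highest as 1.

5

By grade: Nakamura and Vance (Major General); then Bianchi, Johansson, Marchetti, Osei, Pereira, Romero and Takahashi (Colonel).
Nakamura and Vance both have total federal service 33 years, so the next rule applies.
Among Nakamura and Vance, alphabetically by surname: Nakamura before Vance.
Bianchi, Johansson, Marchetti, Osei, Pereira, Romero and Takahashi all have total federal service 34 years, so the next rule applies.
Among Bianchi, Johansson, Marchetti, Osei, Pereira, Romero and Takahashi, alphabetically by surname: Bianchi before Johansson before Marchetti before Osei before Pereira before Romero before Takahashi.
Order: Nakamura, Vance, Bianchi, Johansson, Marchetti, Osei, Pereira, Romero, Takahashi. So position 5.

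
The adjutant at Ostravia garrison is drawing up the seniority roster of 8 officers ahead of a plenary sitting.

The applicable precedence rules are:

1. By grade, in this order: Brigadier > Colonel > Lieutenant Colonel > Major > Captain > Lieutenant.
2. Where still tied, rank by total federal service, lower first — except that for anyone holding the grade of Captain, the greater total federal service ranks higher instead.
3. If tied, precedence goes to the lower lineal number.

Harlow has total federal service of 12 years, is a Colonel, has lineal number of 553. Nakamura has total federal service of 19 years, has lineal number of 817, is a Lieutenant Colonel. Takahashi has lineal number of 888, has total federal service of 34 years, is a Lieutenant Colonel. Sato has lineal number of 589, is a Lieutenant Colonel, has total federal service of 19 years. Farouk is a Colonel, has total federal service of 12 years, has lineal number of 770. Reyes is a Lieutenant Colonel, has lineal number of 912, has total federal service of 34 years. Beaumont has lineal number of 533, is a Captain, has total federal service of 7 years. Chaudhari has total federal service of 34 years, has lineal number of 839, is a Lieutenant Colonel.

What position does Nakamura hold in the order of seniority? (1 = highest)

By grade: Harlow and Farouk (Colonel); then Sato, Nakamura, Chaudhari, Takahashi and Reyes (Lieutenant Colonel); then Beaumont (Captain).
Harlow and Farouk both have total federal service 12 years, so the next rule applies.
Among Harlow and Farouk, by lineal number (lower first): Harlow (553) before Farouk (770).
Among Sato, Nakamura, Chaudhari, Takahashi and Reyes, by total federal service (lower first): Sato and Nakamura (19 years) before Chaudhari, Takahashi and Reyes (34 years).
Among Sato and Nakamura, by lineal number (lower first): Sato (589) before Nakamura (817).
Among Chaudhari, Takahashi and Reyes, by lineal number (lower first): Chaudhari (839) before Takahashi (888) before Reyes (912).
Order: Harlow, Farouk, Sato, Nakamura, Chaudhari, Takahashi, Reyes, Beaumont. So position 4.

4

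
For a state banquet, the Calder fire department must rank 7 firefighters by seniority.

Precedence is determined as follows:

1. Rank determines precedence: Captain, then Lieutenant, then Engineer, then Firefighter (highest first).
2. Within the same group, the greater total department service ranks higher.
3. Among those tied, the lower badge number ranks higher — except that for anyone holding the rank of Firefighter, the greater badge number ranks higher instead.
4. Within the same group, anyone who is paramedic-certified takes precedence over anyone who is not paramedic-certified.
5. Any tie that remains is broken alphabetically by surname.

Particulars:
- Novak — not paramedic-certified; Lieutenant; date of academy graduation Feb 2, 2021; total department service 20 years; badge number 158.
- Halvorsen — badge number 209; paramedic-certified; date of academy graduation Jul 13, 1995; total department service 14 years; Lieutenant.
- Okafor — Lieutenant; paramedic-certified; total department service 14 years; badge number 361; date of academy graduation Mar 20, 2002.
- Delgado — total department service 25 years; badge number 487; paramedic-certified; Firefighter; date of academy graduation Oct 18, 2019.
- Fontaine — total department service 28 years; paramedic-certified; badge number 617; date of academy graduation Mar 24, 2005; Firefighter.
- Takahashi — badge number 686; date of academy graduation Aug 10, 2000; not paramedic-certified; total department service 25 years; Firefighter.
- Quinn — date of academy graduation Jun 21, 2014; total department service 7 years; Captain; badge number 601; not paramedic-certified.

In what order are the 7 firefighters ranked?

Quinn, Novak, Halvorsen, Okafor, Fontaine, Takahashi, Delgado

By rank: Quinn (Captain); then Novak, Halvorsen and Okafor (Lieutenant); then Fontaine, Takahashi and Delgado (Firefighter).
Among Novak, Halvorsen and Okafor, by total department service (higher first): Novak (20 years) before Halvorsen and Okafor (14 years).
Among Halvorsen and Okafor, by badge number (lower first): Halvorsen (209) before Okafor (361).
Among Fontaine, Takahashi and Delgado, by total department service (higher first): Fontaine (28 years) before Takahashi and Delgado (25 years).
Among Takahashi and Delgado, by badge number (higher first) (reversed rule for this group): Takahashi (686) before Delgado (487).
Full order: Quinn, Novak, Halvorsen, Okafor, Fontaine, Takahashi, Delgado.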